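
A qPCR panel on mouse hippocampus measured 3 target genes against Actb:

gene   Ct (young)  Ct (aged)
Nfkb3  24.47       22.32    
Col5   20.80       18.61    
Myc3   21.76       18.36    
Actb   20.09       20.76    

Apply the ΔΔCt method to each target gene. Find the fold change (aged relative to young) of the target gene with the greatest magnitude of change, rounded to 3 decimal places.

Nfkb3: ΔΔCt = (22.32−20.76) − (24.47−20.09) = 1.56 − 4.38 = -2.82; fold change = 2^2.82 = 7.062
Col5: ΔΔCt = (18.61−20.76) − (20.80−20.09) = -2.15 − 0.71 = -2.86; fold change = 2^2.86 = 7.260
Myc3: ΔΔCt = (18.36−20.76) − (21.76−20.09) = -2.40 − 1.67 = -4.07; fold change = 2^4.07 = 16.795
Myc3 has the largest |ΔΔCt| = 4.07.

16.795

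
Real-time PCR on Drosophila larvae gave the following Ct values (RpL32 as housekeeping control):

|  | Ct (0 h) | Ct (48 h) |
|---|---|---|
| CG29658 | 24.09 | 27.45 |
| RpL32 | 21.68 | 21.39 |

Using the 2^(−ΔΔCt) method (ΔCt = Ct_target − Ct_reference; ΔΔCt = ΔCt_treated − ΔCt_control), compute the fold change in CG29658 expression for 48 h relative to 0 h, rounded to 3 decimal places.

0.080

ΔCt(0 h) = 24.090 − 21.680 = 2.410
ΔCt(48 h) = 27.450 − 21.390 = 6.060
ΔΔCt = 6.060 − 2.410 = 3.650
Fold change = 2^(−3.650) = 0.0797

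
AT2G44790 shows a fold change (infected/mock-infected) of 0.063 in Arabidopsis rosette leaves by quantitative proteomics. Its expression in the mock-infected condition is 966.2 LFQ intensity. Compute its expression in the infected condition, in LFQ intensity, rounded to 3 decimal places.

infected expression = 966.2 × 0.063 = 60.871

60.871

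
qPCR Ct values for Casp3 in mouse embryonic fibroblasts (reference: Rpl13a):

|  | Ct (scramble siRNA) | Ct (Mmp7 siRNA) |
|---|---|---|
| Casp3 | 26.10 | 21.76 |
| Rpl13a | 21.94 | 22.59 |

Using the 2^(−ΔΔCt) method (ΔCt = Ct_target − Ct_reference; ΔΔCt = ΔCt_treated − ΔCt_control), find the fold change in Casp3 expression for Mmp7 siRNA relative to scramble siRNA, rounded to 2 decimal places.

31.78

ΔCt(scramble siRNA) = 26.100 − 21.940 = 4.160
ΔCt(Mmp7 siRNA) = 21.760 − 22.590 = -0.830
ΔΔCt = -0.830 − 4.160 = -4.990
Fold change = 2^(−(-4.990)) = 2^4.990 = 31.779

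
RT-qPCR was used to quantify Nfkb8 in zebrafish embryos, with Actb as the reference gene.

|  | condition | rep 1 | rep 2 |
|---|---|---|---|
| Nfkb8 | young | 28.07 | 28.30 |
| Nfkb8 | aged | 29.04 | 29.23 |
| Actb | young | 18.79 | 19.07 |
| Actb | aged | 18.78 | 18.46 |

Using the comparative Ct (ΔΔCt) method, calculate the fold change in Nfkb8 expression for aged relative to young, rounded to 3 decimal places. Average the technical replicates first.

Mean Ct: Nfkb8 young 28.185; Nfkb8 aged 29.135; Actb young 18.930; Actb aged 18.620
ΔCt(young) = 28.185 − 18.930 = 9.255
ΔCt(aged) = 29.135 − 18.620 = 10.515
ΔΔCt = 10.515 − 9.255 = 1.260
Fold change = 2^(−1.260) = 0.4175

0.418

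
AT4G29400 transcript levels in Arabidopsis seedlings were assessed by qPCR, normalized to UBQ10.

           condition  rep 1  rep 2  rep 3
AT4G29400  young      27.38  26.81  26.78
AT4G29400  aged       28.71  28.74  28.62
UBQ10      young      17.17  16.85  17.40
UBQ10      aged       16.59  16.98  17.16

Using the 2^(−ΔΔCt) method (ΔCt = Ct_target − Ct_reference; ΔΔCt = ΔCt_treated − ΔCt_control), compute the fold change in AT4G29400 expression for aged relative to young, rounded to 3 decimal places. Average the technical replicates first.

Mean Ct: AT4G29400 young 26.990; AT4G29400 aged 28.690; UBQ10 young 17.140; UBQ10 aged 16.910
ΔCt(young) = 26.990 − 17.140 = 9.850
ΔCt(aged) = 28.690 − 16.910 = 11.780
ΔΔCt = 11.780 − 9.850 = 1.930
Fold change = 2^(−1.930) = 0.2624

0.262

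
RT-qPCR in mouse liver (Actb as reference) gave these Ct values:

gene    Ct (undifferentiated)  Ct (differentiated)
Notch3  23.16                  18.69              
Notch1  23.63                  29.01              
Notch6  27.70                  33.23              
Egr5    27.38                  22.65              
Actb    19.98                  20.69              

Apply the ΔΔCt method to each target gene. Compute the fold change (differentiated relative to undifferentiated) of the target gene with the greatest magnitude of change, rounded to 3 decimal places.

43.411

Notch3: ΔΔCt = (18.69−20.69) − (23.16−19.98) = -2.00 − 3.18 = -5.18; fold change = 2^5.18 = 36.252
Notch1: ΔΔCt = (29.01−20.69) − (23.63−19.98) = 8.32 − 3.65 = 4.67; fold change = 2^-4.67 = 0.039
Notch6: ΔΔCt = (33.23−20.69) − (27.70−19.98) = 12.54 − 7.72 = 4.82; fold change = 2^-4.82 = 0.035
Egr5: ΔΔCt = (22.65−20.69) − (27.38−19.98) = 1.96 − 7.40 = -5.44; fold change = 2^5.44 = 43.411
Egr5 has the largest |ΔΔCt| = 5.44.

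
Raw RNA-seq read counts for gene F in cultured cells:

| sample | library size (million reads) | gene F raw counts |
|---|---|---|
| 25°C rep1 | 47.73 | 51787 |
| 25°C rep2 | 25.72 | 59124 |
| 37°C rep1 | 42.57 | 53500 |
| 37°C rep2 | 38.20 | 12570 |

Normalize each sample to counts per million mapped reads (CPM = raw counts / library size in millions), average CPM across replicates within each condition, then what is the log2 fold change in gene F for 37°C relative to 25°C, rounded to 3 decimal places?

CPM(25°C rep1) = 51787 / 47.73 = 1084.9990
CPM(25°C rep2) = 59124 / 25.72 = 2298.7558
CPM(37°C rep1) = 53500 / 42.57 = 1256.7536
CPM(37°C rep2) = 12570 / 38.20 = 329.0576
mean CPM(25°C) = 1691.8774; mean CPM(37°C) = 792.9056
Fold change = 792.9056 / 1691.8774 = 0.46865
log2(0.46865) = -1.0934

-1.093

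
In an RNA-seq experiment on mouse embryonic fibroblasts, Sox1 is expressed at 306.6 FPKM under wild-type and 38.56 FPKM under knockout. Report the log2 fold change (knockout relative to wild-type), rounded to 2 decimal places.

-2.99

Fold change = 38.56 / 306.6 = 0.1258
log2(0.1258) = -2.991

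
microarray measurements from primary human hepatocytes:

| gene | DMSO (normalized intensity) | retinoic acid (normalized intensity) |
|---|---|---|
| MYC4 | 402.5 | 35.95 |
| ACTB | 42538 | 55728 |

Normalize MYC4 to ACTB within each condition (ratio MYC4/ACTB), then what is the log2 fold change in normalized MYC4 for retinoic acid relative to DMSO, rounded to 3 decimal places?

-3.875

MYC4/ACTB (DMSO) = 402.5 / 42538 = 0.0094621
MYC4/ACTB (retinoic acid) = 35.95 / 55728 = 0.0006451
Fold change = 0.0006451 / 0.0094621 = 0.0682
log2(0.0682) = -3.8746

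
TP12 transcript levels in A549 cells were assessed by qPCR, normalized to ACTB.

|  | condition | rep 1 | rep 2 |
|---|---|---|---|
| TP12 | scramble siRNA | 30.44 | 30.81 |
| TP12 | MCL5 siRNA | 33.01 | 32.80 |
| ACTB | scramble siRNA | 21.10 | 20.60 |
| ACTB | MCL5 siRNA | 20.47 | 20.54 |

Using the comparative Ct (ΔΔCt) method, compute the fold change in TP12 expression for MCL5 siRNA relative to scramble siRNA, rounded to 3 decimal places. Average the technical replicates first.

0.162

Mean Ct: TP12 scramble siRNA 30.625; TP12 MCL5 siRNA 32.905; ACTB scramble siRNA 20.850; ACTB MCL5 siRNA 20.505
ΔCt(scramble siRNA) = 30.625 − 20.850 = 9.775
ΔCt(MCL5 siRNA) = 32.905 − 20.505 = 12.400
ΔΔCt = 12.400 − 9.775 = 2.625
Fold change = 2^(−2.625) = 0.1621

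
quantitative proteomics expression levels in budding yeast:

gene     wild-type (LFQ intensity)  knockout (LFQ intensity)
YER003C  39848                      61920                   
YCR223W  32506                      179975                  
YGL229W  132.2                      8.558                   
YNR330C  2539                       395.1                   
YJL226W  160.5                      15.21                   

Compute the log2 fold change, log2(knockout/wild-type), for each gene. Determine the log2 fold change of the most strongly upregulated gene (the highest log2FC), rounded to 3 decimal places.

2.469

log2(61920/39848) = 0.636  (YER003C)
log2(179975/32506) = 2.469  (YCR223W)
log2(8.558/132.2) = -3.949  (YGL229W)
log2(395.1/2539) = -2.684  (YNR330C)
log2(15.21/160.5) = -3.399  (YJL226W)
YCR223W is most strongly upregulated.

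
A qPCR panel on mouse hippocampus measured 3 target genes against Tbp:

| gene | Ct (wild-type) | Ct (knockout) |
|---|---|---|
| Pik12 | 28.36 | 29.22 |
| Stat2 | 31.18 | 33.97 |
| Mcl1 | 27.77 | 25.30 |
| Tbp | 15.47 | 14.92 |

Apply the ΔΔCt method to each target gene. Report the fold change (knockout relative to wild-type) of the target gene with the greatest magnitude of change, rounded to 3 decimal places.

0.099

Pik12: ΔΔCt = (29.22−14.92) − (28.36−15.47) = 14.30 − 12.89 = 1.41; fold change = 2^-1.41 = 0.376
Stat2: ΔΔCt = (33.97−14.92) − (31.18−15.47) = 19.05 − 15.71 = 3.34; fold change = 2^-3.34 = 0.099
Mcl1: ΔΔCt = (25.30−14.92) − (27.77−15.47) = 10.38 − 12.30 = -1.92; fold change = 2^1.92 = 3.784
Stat2 has the largest |ΔΔCt| = 3.34.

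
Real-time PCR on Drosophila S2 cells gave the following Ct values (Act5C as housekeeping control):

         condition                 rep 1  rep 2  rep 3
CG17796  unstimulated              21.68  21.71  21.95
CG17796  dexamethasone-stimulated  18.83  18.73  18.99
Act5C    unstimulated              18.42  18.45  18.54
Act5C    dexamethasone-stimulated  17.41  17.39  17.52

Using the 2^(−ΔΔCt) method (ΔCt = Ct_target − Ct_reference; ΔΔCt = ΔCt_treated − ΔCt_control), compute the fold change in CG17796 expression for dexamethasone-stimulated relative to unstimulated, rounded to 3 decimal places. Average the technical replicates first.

3.732

Mean Ct: CG17796 unstimulated 21.780; CG17796 dexamethasone-stimulated 18.850; Act5C unstimulated 18.470; Act5C dexamethasone-stimulated 17.440
ΔCt(unstimulated) = 21.780 − 18.470 = 3.310
ΔCt(dexamethasone-stimulated) = 18.850 − 17.440 = 1.410
ΔΔCt = 1.410 − 3.310 = -1.900
Fold change = 2^(−(-1.900)) = 2^1.900 = 3.7321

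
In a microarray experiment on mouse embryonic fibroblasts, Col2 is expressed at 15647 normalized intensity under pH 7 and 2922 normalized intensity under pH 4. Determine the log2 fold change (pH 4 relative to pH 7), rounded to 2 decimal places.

-2.42

Fold change = 2922 / 15647 = 0.1867
log2(0.1867) = -2.421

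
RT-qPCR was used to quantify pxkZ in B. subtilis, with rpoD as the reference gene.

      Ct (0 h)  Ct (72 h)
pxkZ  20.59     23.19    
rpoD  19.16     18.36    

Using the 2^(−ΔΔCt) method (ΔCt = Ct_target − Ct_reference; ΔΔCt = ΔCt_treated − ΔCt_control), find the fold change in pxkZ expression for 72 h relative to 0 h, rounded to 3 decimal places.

0.095

ΔCt(0 h) = 20.590 − 19.160 = 1.430
ΔCt(72 h) = 23.190 − 18.360 = 4.830
ΔΔCt = 4.830 − 1.430 = 3.400
Fold change = 2^(−3.400) = 0.0947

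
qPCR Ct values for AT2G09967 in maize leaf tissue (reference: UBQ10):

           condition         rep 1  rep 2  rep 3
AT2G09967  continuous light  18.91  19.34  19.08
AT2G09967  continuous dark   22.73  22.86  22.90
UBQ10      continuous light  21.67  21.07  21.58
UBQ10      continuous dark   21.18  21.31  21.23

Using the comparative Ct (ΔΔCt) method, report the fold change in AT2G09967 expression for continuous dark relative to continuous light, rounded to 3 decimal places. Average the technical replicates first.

Mean Ct: AT2G09967 continuous light 19.110; AT2G09967 continuous dark 22.830; UBQ10 continuous light 21.440; UBQ10 continuous dark 21.240
ΔCt(continuous light) = 19.110 − 21.440 = -2.330
ΔCt(continuous dark) = 22.830 − 21.240 = 1.590
ΔΔCt = 1.590 − (-2.330) = 3.920
Fold change = 2^(−3.920) = 0.0661

0.066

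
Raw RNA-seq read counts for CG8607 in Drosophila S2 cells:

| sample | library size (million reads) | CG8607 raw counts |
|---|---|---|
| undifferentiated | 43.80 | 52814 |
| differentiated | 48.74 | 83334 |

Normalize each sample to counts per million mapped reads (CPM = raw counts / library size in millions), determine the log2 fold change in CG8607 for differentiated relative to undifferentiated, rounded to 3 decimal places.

0.504

CPM(undifferentiated) = 52814 / 43.80 = 1205.7991
CPM(differentiated) = 83334 / 48.74 = 1709.7661
Fold change = 1709.7661 / 1205.7991 = 1.41795
log2(1.41795) = 0.5038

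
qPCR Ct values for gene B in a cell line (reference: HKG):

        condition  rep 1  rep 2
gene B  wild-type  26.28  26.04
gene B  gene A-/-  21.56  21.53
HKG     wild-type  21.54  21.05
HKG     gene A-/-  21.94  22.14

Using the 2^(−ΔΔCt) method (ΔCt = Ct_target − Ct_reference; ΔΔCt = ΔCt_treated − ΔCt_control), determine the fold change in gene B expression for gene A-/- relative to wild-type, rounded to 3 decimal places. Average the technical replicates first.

41.070

Mean Ct: gene B wild-type 26.160; gene B gene A-/- 21.545; HKG wild-type 21.295; HKG gene A-/- 22.040
ΔCt(wild-type) = 26.160 − 21.295 = 4.865
ΔCt(gene A-/-) = 21.545 − 22.040 = -0.495
ΔΔCt = -0.495 − 4.865 = -5.360
Fold change = 2^(−(-5.360)) = 2^5.360 = 41.0696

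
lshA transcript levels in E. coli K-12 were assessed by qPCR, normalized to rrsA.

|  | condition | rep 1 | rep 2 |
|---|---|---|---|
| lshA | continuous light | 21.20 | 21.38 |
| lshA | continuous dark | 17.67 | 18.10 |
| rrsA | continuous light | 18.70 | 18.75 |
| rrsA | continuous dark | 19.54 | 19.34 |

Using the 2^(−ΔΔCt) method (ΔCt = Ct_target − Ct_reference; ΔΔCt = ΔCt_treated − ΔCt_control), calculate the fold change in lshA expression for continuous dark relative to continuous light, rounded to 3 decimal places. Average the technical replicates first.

Mean Ct: lshA continuous light 21.290; lshA continuous dark 17.885; rrsA continuous light 18.725; rrsA continuous dark 19.440
ΔCt(continuous light) = 21.290 − 18.725 = 2.565
ΔCt(continuous dark) = 17.885 − 19.440 = -1.555
ΔΔCt = -1.555 − 2.565 = -4.120
Fold change = 2^(−(-4.120)) = 2^4.120 = 17.3878

17.388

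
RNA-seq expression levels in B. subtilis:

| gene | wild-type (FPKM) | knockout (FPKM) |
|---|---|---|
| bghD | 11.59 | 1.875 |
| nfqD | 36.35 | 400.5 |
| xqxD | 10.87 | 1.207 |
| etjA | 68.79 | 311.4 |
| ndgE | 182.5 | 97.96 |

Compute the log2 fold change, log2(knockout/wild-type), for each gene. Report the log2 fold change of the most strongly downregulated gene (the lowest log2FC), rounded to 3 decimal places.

log2(1.875/11.59) = -2.628  (bghD)
log2(400.5/36.35) = 3.462  (nfqD)
log2(1.207/10.87) = -3.171  (xqxD)
log2(311.4/68.79) = 2.178  (etjA)
log2(97.96/182.5) = -0.898  (ndgE)
xqxD is most strongly downregulated.

-3.171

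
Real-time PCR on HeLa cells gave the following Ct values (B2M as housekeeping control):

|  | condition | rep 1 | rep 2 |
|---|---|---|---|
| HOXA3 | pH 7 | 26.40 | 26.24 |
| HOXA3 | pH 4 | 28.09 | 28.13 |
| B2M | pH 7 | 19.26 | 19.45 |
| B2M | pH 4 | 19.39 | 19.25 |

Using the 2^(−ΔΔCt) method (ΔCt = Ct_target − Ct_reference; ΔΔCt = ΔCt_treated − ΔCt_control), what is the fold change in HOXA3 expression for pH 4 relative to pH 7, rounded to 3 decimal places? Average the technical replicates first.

0.282

Mean Ct: HOXA3 pH 7 26.320; HOXA3 pH 4 28.110; B2M pH 7 19.355; B2M pH 4 19.320
ΔCt(pH 7) = 26.320 − 19.355 = 6.965
ΔCt(pH 4) = 28.110 − 19.320 = 8.790
ΔΔCt = 8.790 − 6.965 = 1.825
Fold change = 2^(−1.825) = 0.2822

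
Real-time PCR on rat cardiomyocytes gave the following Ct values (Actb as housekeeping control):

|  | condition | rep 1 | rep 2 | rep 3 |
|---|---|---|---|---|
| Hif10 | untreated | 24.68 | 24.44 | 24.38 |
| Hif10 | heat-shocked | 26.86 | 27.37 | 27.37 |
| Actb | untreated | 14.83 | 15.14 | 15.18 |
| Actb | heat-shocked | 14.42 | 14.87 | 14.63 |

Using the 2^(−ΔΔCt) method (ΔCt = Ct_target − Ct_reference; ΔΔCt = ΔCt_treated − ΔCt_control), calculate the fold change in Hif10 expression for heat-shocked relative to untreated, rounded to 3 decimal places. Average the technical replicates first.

Mean Ct: Hif10 untreated 24.500; Hif10 heat-shocked 27.200; Actb untreated 15.050; Actb heat-shocked 14.640
ΔCt(untreated) = 24.500 − 15.050 = 9.450
ΔCt(heat-shocked) = 27.200 − 14.640 = 12.560
ΔΔCt = 12.560 − 9.450 = 3.110
Fold change = 2^(−3.110) = 0.1158

0.116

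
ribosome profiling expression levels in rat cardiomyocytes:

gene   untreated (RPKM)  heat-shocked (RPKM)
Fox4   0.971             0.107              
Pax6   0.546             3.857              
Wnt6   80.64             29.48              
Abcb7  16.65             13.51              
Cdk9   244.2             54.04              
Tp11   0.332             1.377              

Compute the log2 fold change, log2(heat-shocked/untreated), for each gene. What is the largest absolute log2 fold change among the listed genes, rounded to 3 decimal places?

log2(0.107/0.971) = -3.182  (Fox4)
log2(3.857/0.546) = 2.821  (Pax6)
log2(29.48/80.64) = -1.452  (Wnt6)
log2(13.51/16.65) = -0.301  (Abcb7)
log2(54.04/244.2) = -2.176  (Cdk9)
log2(1.377/0.332) = 2.052  (Tp11)
The largest magnitude belongs to Fox4.

3.182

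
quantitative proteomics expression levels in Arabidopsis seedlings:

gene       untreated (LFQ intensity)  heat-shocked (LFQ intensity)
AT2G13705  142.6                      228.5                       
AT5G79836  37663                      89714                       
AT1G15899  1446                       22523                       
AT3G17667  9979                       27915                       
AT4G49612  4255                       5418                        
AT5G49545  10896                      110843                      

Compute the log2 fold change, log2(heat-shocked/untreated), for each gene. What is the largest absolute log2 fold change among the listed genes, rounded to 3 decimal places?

log2(228.5/142.6) = 0.680  (AT2G13705)
log2(89714/37663) = 1.252  (AT5G79836)
log2(22523/1446) = 3.961  (AT1G15899)
log2(27915/9979) = 1.484  (AT3G17667)
log2(5418/4255) = 0.349  (AT4G49612)
log2(110843/10896) = 3.347  (AT5G49545)
The largest magnitude belongs to AT1G15899.

3.961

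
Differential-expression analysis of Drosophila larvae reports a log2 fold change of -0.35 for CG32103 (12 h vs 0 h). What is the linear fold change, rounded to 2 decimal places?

Fold change = 2^(-0.35) = 0.785

0.78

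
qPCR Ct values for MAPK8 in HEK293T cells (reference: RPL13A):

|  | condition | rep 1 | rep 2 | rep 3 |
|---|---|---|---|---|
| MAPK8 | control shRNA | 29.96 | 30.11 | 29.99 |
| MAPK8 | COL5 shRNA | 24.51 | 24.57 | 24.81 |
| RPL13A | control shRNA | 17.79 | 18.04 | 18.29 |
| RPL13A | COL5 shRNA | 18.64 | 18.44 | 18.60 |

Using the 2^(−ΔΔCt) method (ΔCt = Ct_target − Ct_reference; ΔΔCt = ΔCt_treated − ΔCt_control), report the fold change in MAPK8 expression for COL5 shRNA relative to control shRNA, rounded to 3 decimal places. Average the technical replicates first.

60.129

Mean Ct: MAPK8 control shRNA 30.020; MAPK8 COL5 shRNA 24.630; RPL13A control shRNA 18.040; RPL13A COL5 shRNA 18.560
ΔCt(control shRNA) = 30.020 − 18.040 = 11.980
ΔCt(COL5 shRNA) = 24.630 − 18.560 = 6.070
ΔΔCt = 6.070 − 11.980 = -5.910
Fold change = 2^(−(-5.910)) = 2^5.910 = 60.1295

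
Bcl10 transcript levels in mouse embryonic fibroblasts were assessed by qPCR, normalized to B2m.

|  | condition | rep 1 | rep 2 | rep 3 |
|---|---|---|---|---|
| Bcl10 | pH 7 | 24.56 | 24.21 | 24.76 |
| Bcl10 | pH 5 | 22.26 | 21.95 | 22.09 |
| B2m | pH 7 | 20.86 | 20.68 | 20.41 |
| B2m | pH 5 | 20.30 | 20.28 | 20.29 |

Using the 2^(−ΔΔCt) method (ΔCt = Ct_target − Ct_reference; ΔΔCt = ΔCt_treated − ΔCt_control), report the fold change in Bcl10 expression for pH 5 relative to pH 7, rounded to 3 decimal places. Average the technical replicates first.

4.141

Mean Ct: Bcl10 pH 7 24.510; Bcl10 pH 5 22.100; B2m pH 7 20.650; B2m pH 5 20.290
ΔCt(pH 7) = 24.510 − 20.650 = 3.860
ΔCt(pH 5) = 22.100 − 20.290 = 1.810
ΔΔCt = 1.810 − 3.860 = -2.050
Fold change = 2^(−(-2.050)) = 2^2.050 = 4.1411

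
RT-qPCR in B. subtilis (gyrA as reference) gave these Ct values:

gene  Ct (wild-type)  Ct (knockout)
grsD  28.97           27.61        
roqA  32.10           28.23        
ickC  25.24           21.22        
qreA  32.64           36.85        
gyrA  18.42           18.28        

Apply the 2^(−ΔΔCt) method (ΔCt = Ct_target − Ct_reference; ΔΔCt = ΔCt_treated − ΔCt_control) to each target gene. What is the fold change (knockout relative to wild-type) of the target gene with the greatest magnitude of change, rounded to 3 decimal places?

0.049

grsD: ΔΔCt = (27.61−18.28) − (28.97−18.42) = 9.33 − 10.55 = -1.22; fold change = 2^1.22 = 2.329
roqA: ΔΔCt = (28.23−18.28) − (32.10−18.42) = 9.95 − 13.68 = -3.73; fold change = 2^3.73 = 13.269
ickC: ΔΔCt = (21.22−18.28) − (25.24−18.42) = 2.94 − 6.82 = -3.88; fold change = 2^3.88 = 14.723
qreA: ΔΔCt = (36.85−18.28) − (32.64−18.42) = 18.57 − 14.22 = 4.35; fold change = 2^-4.35 = 0.049
qreA has the largest |ΔΔCt| = 4.35.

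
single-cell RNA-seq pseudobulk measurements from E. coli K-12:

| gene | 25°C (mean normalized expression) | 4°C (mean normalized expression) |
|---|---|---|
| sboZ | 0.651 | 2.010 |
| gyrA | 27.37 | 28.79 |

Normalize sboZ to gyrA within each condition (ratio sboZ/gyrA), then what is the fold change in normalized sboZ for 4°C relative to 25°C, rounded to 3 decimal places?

sboZ/gyrA (25°C) = 0.651 / 27.37 = 0.023785
sboZ/gyrA (4°C) = 2.010 / 28.79 = 0.069816
Fold change = 0.069816 / 0.023785 = 2.9353

2.935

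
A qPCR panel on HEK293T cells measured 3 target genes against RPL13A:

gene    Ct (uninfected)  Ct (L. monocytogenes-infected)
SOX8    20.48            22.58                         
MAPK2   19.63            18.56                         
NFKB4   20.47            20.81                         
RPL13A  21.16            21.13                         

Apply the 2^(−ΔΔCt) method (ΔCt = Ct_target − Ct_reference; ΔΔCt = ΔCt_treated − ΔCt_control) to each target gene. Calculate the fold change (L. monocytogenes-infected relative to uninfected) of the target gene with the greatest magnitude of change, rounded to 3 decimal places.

0.228

SOX8: ΔΔCt = (22.58−21.13) − (20.48−21.16) = 1.45 − (-0.68) = 2.13; fold change = 2^-2.13 = 0.228
MAPK2: ΔΔCt = (18.56−21.13) − (19.63−21.16) = -2.57 − (-1.53) = -1.04; fold change = 2^1.04 = 2.056
NFKB4: ΔΔCt = (20.81−21.13) − (20.47−21.16) = -0.32 − (-0.69) = 0.37; fold change = 2^-0.37 = 0.774
SOX8 has the largest |ΔΔCt| = 2.13.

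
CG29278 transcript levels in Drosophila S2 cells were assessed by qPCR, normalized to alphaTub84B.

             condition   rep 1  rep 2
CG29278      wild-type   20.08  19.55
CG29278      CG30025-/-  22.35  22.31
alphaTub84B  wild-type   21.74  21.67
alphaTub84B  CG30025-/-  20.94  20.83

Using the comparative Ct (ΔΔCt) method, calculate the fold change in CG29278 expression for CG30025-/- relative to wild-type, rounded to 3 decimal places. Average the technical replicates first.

0.099

Mean Ct: CG29278 wild-type 19.815; CG29278 CG30025-/- 22.330; alphaTub84B wild-type 21.705; alphaTub84B CG30025-/- 20.885
ΔCt(wild-type) = 19.815 − 21.705 = -1.890
ΔCt(CG30025-/-) = 22.330 − 20.885 = 1.445
ΔΔCt = 1.445 − (-1.890) = 3.335
Fold change = 2^(−3.335) = 0.0991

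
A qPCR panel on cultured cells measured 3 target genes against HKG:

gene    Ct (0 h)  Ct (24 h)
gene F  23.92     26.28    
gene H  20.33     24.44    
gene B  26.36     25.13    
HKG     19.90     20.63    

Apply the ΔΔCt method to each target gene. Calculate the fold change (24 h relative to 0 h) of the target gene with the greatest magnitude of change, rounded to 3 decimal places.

0.096

gene F: ΔΔCt = (26.28−20.63) − (23.92−19.90) = 5.65 − 4.02 = 1.63; fold change = 2^-1.63 = 0.323
gene H: ΔΔCt = (24.44−20.63) − (20.33−19.90) = 3.81 − 0.43 = 3.38; fold change = 2^-3.38 = 0.096
gene B: ΔΔCt = (25.13−20.63) − (26.36−19.90) = 4.50 − 6.46 = -1.96; fold change = 2^1.96 = 3.891
gene H has the largest |ΔΔCt| = 3.38.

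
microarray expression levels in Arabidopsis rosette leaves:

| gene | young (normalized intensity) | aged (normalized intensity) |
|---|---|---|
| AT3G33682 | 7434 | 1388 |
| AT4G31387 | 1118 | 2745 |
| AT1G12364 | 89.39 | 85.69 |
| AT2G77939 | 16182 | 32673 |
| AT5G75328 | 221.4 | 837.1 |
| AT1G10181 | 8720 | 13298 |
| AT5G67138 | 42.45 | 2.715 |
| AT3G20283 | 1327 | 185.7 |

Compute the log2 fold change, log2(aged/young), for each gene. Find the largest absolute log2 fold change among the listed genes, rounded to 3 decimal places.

3.967

log2(1388/7434) = -2.421  (AT3G33682)
log2(2745/1118) = 1.296  (AT4G31387)
log2(85.69/89.39) = -0.061  (AT1G12364)
log2(32673/16182) = 1.014  (AT2G77939)
log2(837.1/221.4) = 1.919  (AT5G75328)
log2(13298/8720) = 0.609  (AT1G10181)
log2(2.715/42.45) = -3.967  (AT5G67138)
log2(185.7/1327) = -2.837  (AT3G20283)
The largest magnitude belongs to AT5G67138.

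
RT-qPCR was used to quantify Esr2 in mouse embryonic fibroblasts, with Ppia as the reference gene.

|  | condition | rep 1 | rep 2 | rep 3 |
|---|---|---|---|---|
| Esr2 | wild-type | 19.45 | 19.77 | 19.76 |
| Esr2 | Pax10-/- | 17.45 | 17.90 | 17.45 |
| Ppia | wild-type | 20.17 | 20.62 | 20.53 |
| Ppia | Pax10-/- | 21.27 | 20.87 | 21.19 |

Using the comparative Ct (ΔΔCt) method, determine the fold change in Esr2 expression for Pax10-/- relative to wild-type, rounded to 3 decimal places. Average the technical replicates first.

6.635

Mean Ct: Esr2 wild-type 19.660; Esr2 Pax10-/- 17.600; Ppia wild-type 20.440; Ppia Pax10-/- 21.110
ΔCt(wild-type) = 19.660 − 20.440 = -0.780
ΔCt(Pax10-/-) = 17.600 − 21.110 = -3.510
ΔΔCt = -3.510 − (-0.780) = -2.730
Fold change = 2^(−(-2.730)) = 2^2.730 = 6.6346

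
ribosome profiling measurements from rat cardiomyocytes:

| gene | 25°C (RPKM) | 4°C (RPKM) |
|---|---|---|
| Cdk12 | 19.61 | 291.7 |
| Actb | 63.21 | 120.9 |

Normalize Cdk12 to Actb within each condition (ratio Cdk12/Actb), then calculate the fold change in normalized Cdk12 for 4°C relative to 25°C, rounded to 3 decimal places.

7.777

Cdk12/Actb (25°C) = 19.61 / 63.21 = 0.31024
Cdk12/Actb (4°C) = 291.7 / 120.9 = 2.4127
Fold change = 2.4127 / 0.31024 = 7.7771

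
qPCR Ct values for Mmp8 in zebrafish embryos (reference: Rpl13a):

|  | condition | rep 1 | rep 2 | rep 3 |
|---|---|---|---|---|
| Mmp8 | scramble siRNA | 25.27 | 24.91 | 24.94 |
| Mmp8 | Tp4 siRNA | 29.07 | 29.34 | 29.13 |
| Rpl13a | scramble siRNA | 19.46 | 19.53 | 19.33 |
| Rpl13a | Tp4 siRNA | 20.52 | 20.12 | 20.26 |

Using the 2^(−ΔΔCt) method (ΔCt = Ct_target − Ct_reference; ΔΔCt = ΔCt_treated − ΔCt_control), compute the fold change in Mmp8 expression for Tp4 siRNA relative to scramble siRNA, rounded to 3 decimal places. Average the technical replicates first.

0.103

Mean Ct: Mmp8 scramble siRNA 25.040; Mmp8 Tp4 siRNA 29.180; Rpl13a scramble siRNA 19.440; Rpl13a Tp4 siRNA 20.300
ΔCt(scramble siRNA) = 25.040 − 19.440 = 5.600
ΔCt(Tp4 siRNA) = 29.180 − 20.300 = 8.880
ΔΔCt = 8.880 − 5.600 = 3.280
Fold change = 2^(−3.280) = 0.1029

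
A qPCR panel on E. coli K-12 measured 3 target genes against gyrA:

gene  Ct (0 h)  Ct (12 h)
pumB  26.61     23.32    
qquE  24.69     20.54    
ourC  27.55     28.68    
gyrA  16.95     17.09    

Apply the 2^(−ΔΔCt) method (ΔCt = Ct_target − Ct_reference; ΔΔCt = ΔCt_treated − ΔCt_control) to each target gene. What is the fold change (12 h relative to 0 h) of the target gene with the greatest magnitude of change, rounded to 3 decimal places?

pumB: ΔΔCt = (23.32−17.09) − (26.61−16.95) = 6.23 − 9.66 = -3.43; fold change = 2^3.43 = 10.778
qquE: ΔΔCt = (20.54−17.09) − (24.69−16.95) = 3.45 − 7.74 = -4.29; fold change = 2^4.29 = 19.562
ourC: ΔΔCt = (28.68−17.09) − (27.55−16.95) = 11.59 − 10.60 = 0.99; fold change = 2^-0.99 = 0.503
qquE has the largest |ΔΔCt| = 4.29.

19.562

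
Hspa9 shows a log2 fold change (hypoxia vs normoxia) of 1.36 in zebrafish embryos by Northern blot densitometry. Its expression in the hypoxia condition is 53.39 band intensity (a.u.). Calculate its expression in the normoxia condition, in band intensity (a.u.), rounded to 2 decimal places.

20.80

Fold change = 2^(1.36) = 2.5669
normoxia expression = 53.39 / 2.5669 = 20.80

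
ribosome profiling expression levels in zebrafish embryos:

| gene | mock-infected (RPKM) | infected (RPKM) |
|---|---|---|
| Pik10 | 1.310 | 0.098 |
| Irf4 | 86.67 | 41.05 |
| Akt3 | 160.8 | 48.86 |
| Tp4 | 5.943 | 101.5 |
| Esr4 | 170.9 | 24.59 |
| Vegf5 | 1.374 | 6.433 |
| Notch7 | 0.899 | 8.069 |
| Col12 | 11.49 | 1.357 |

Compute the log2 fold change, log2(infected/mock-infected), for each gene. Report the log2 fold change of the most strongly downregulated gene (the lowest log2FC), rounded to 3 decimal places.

-3.741

log2(0.098/1.310) = -3.741  (Pik10)
log2(41.05/86.67) = -1.078  (Irf4)
log2(48.86/160.8) = -1.719  (Akt3)
log2(101.5/5.943) = 4.094  (Tp4)
log2(24.59/170.9) = -2.797  (Esr4)
log2(6.433/1.374) = 2.227  (Vegf5)
log2(8.069/0.899) = 3.166  (Notch7)
log2(1.357/11.49) = -3.082  (Col12)
Pik10 is most strongly downregulated.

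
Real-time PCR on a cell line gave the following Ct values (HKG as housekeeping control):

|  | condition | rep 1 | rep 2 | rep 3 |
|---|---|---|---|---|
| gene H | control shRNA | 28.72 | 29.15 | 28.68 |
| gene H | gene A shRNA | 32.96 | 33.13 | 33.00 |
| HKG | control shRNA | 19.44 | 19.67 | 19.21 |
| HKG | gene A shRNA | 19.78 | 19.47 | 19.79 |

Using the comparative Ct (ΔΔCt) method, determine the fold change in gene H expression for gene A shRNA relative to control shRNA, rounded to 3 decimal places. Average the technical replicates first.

Mean Ct: gene H control shRNA 28.850; gene H gene A shRNA 33.030; HKG control shRNA 19.440; HKG gene A shRNA 19.680
ΔCt(control shRNA) = 28.850 − 19.440 = 9.410
ΔCt(gene A shRNA) = 33.030 − 19.680 = 13.350
ΔΔCt = 13.350 − 9.410 = 3.940
Fold change = 2^(−3.940) = 0.0652

0.065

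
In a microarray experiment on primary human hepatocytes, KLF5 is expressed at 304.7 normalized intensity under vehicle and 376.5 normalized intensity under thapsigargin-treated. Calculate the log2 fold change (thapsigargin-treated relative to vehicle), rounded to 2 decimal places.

0.31

Fold change = 376.5 / 304.7 = 1.2356
log2(1.2356) = 0.305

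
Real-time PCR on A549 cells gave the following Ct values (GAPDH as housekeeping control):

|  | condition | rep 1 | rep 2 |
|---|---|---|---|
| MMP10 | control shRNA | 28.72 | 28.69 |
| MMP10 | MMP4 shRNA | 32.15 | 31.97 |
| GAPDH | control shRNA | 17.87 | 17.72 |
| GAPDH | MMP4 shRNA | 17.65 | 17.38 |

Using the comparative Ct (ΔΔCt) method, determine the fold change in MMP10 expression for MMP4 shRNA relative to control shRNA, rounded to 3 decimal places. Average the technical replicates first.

Mean Ct: MMP10 control shRNA 28.705; MMP10 MMP4 shRNA 32.060; GAPDH control shRNA 17.795; GAPDH MMP4 shRNA 17.515
ΔCt(control shRNA) = 28.705 − 17.795 = 10.910
ΔCt(MMP4 shRNA) = 32.060 − 17.515 = 14.545
ΔΔCt = 14.545 − 10.910 = 3.635
Fold change = 2^(−3.635) = 0.0805

0.080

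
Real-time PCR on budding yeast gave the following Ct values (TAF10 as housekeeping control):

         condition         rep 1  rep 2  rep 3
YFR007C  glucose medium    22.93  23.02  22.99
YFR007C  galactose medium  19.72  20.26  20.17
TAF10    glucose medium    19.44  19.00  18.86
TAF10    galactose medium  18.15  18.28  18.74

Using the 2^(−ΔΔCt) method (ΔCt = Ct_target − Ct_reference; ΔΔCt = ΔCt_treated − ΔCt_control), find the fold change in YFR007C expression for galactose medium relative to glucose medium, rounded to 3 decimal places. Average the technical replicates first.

4.659

Mean Ct: YFR007C glucose medium 22.980; YFR007C galactose medium 20.050; TAF10 glucose medium 19.100; TAF10 galactose medium 18.390
ΔCt(glucose medium) = 22.980 − 19.100 = 3.880
ΔCt(galactose medium) = 20.050 − 18.390 = 1.660
ΔΔCt = 1.660 − 3.880 = -2.220
Fold change = 2^(−(-2.220)) = 2^2.220 = 4.6589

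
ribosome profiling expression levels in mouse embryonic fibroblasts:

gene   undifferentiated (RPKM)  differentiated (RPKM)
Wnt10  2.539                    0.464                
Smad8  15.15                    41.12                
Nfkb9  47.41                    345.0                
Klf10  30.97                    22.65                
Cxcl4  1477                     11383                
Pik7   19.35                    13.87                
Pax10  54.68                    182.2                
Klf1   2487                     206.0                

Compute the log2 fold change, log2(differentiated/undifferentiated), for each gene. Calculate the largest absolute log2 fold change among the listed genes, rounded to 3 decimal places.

log2(0.464/2.539) = -2.452  (Wnt10)
log2(41.12/15.15) = 1.441  (Smad8)
log2(345.0/47.41) = 2.863  (Nfkb9)
log2(22.65/30.97) = -0.451  (Klf10)
log2(11383/1477) = 2.946  (Cxcl4)
log2(13.87/19.35) = -0.480  (Pik7)
log2(182.2/54.68) = 1.736  (Pax10)
log2(206.0/2487) = -3.594  (Klf1)
The largest magnitude belongs to Klf1.

3.594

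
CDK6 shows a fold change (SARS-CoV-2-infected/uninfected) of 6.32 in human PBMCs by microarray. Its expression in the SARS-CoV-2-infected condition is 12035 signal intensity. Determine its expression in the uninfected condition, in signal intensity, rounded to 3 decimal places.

uninfected expression = 12035 / 6.32 = 1904.272

1904.272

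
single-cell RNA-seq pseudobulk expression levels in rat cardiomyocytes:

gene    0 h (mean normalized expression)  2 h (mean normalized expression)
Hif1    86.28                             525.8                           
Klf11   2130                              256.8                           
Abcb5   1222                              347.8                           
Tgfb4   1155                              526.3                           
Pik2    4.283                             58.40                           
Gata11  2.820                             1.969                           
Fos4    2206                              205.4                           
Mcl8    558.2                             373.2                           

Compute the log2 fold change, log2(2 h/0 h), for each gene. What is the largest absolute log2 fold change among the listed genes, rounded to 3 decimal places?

log2(525.8/86.28) = 2.607  (Hif1)
log2(256.8/2130) = -3.052  (Klf11)
log2(347.8/1222) = -1.813  (Abcb5)
log2(526.3/1155) = -1.134  (Tgfb4)
log2(58.40/4.283) = 3.769  (Pik2)
log2(1.969/2.820) = -0.518  (Gata11)
log2(205.4/2206) = -3.425  (Fos4)
log2(373.2/558.2) = -0.581  (Mcl8)
The largest magnitude belongs to Pik2.

3.769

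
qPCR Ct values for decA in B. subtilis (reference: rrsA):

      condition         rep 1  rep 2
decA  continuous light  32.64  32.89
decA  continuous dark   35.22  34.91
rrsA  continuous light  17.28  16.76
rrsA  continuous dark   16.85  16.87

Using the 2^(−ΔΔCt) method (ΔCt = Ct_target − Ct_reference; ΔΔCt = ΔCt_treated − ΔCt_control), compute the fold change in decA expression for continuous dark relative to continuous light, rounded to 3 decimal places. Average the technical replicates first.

Mean Ct: decA continuous light 32.765; decA continuous dark 35.065; rrsA continuous light 17.020; rrsA continuous dark 16.860
ΔCt(continuous light) = 32.765 − 17.020 = 15.745
ΔCt(continuous dark) = 35.065 − 16.860 = 18.205
ΔΔCt = 18.205 − 15.745 = 2.460
Fold change = 2^(−2.460) = 0.1817

0.182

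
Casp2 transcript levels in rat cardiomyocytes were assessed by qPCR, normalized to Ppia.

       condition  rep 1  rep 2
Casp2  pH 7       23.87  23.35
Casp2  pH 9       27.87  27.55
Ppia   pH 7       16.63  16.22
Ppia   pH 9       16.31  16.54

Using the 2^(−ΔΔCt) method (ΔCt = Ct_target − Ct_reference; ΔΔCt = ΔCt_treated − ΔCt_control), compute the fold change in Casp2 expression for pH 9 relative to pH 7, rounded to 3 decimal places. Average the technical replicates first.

0.058

Mean Ct: Casp2 pH 7 23.610; Casp2 pH 9 27.710; Ppia pH 7 16.425; Ppia pH 9 16.425
ΔCt(pH 7) = 23.610 − 16.425 = 7.185
ΔCt(pH 9) = 27.710 − 16.425 = 11.285
ΔΔCt = 11.285 − 7.185 = 4.100
Fold change = 2^(−4.100) = 0.0583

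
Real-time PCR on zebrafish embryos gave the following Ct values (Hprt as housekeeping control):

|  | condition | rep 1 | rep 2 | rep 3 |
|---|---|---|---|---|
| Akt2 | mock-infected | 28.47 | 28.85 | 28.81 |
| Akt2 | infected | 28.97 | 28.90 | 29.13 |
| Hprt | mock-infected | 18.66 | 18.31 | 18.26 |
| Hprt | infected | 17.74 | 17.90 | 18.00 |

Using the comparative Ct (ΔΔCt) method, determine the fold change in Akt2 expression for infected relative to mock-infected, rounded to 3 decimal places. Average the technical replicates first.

0.566

Mean Ct: Akt2 mock-infected 28.710; Akt2 infected 29.000; Hprt mock-infected 18.410; Hprt infected 17.880
ΔCt(mock-infected) = 28.710 − 18.410 = 10.300
ΔCt(infected) = 29.000 − 17.880 = 11.120
ΔΔCt = 11.120 − 10.300 = 0.820
Fold change = 2^(−0.820) = 0.5664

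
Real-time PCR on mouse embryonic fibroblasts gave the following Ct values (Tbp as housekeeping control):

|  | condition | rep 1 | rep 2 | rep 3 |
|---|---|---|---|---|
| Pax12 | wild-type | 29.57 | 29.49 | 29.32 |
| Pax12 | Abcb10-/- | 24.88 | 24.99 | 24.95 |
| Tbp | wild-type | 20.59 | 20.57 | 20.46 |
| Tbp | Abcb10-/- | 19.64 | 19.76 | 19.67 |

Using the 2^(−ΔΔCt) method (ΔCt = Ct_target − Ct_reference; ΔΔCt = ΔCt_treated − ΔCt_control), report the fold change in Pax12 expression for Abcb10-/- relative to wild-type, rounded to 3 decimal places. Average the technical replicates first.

12.729

Mean Ct: Pax12 wild-type 29.460; Pax12 Abcb10-/- 24.940; Tbp wild-type 20.540; Tbp Abcb10-/- 19.690
ΔCt(wild-type) = 29.460 − 20.540 = 8.920
ΔCt(Abcb10-/-) = 24.940 − 19.690 = 5.250
ΔΔCt = 5.250 − 8.920 = -3.670
Fold change = 2^(−(-3.670)) = 2^3.670 = 12.7286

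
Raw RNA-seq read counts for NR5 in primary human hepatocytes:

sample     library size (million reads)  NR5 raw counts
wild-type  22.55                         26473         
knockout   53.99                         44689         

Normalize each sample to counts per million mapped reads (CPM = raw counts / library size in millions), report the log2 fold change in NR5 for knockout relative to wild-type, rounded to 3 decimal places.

CPM(wild-type) = 26473 / 22.55 = 1173.9690
CPM(knockout) = 44689 / 53.99 = 827.7274
Fold change = 827.7274 / 1173.9690 = 0.70507
log2(0.70507) = -0.5042

-0.504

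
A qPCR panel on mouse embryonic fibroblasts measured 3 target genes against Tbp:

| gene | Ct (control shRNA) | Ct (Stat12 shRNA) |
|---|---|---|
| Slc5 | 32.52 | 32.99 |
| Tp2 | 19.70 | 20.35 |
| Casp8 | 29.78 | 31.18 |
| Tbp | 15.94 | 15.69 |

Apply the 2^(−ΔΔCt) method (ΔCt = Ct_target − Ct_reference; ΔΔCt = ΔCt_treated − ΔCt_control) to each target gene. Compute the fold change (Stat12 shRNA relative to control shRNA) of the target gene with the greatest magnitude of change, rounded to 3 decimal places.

Slc5: ΔΔCt = (32.99−15.69) − (32.52−15.94) = 17.30 − 16.58 = 0.72; fold change = 2^-0.72 = 0.607
Tp2: ΔΔCt = (20.35−15.69) − (19.70−15.94) = 4.66 − 3.76 = 0.90; fold change = 2^-0.90 = 0.536
Casp8: ΔΔCt = (31.18−15.69) − (29.78−15.94) = 15.49 − 13.84 = 1.65; fold change = 2^-1.65 = 0.319
Casp8 has the largest |ΔΔCt| = 1.65.

0.319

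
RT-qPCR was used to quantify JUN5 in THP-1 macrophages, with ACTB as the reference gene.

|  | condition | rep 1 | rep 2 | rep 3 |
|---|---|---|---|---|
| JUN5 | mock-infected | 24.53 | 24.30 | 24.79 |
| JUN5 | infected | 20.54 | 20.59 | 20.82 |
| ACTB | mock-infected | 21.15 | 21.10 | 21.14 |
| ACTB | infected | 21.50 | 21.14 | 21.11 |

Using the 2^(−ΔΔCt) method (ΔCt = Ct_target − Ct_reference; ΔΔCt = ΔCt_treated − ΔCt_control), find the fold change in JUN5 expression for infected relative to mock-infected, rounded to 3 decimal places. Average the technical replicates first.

16.111

Mean Ct: JUN5 mock-infected 24.540; JUN5 infected 20.650; ACTB mock-infected 21.130; ACTB infected 21.250
ΔCt(mock-infected) = 24.540 − 21.130 = 3.410
ΔCt(infected) = 20.650 − 21.250 = -0.600
ΔΔCt = -0.600 − 3.410 = -4.010
Fold change = 2^(−(-4.010)) = 2^4.010 = 16.1113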